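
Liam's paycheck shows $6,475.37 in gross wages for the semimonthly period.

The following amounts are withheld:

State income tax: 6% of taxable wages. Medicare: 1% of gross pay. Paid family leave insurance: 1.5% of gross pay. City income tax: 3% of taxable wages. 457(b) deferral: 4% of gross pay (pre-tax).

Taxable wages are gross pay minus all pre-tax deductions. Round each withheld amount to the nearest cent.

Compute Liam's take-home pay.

$5,495.01

457(b) deferral: $6,475.37 × 0.04 = $259.01
Taxable wages = $6,475.37 − $259.01 = $6,216.36
State income tax: $6,216.36 × 0.06 = $372.98
City income tax: $6,216.36 × 0.03 = $186.49
Paid family leave insurance: $6,475.37 × 0.015 = $97.13
Medicare: $6,475.37 × 0.01 = $64.75
Total deductions = $259.01 + $372.98 + $186.49 + $97.13 + $64.75 = $980.36
Net pay = $6,475.37 − $980.36 = $5,495.01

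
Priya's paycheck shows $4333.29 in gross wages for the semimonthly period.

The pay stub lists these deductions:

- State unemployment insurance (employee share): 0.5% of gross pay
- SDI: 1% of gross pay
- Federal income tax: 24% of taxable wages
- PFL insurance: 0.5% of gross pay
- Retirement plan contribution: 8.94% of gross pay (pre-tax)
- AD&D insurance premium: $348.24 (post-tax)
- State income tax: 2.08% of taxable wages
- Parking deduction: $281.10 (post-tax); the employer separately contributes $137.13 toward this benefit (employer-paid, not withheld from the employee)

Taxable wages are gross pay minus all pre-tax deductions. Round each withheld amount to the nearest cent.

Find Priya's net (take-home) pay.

$2200.80

Retirement plan contribution: $4333.29 × 0.0894 = $387.40
Taxable wages = $4333.29 − $387.40 = $3945.89
Federal income tax: $3945.89 × 0.24 = $947.01
State income tax: $3945.89 × 0.0208 = $82.07
PFL insurance: $4333.29 × 0.005 = $21.67
SDI: $4333.29 × 0.01 = $43.33
State unemployment insurance (employee share): $4333.29 × 0.005 = $21.67
AD&D insurance premium: $348.24
Parking deduction: $281.10
(Employer's $137.13 toward parking deduction is not withheld from the employee.)
Total deductions = $387.40 + $947.01 + $82.07 + $21.67 + $43.33 + $21.67 + $348.24 + $281.10 = $2132.49
Net pay = $4333.29 − $2132.49 = $2200.80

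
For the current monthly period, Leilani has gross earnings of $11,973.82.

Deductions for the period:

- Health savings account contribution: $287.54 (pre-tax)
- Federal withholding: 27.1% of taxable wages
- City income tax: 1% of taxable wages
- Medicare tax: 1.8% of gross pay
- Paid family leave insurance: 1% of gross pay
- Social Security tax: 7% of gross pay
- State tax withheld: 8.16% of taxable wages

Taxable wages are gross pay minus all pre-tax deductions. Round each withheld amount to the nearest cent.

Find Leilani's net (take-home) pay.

$6,275.40

Health savings account contribution: $287.54
Taxable wages = $11,973.82 − $287.54 = $11,686.28
Federal withholding: $11,686.28 × 0.271 = $3,166.98
City income tax: $11,686.28 × 0.01 = $116.86
State tax withheld: $11,686.28 × 0.0816 = $953.60
Paid family leave insurance: $11,973.82 × 0.01 = $119.74
Medicare tax: $11,973.82 × 0.018 = $215.53
Social Security tax: $11,973.82 × 0.07 = $838.17
Total deductions = $287.54 + $3,166.98 + $116.86 + $953.60 + $119.74 + $215.53 + $838.17 = $5,698.42
Net pay = $11,973.82 − $5,698.42 = $6,275.40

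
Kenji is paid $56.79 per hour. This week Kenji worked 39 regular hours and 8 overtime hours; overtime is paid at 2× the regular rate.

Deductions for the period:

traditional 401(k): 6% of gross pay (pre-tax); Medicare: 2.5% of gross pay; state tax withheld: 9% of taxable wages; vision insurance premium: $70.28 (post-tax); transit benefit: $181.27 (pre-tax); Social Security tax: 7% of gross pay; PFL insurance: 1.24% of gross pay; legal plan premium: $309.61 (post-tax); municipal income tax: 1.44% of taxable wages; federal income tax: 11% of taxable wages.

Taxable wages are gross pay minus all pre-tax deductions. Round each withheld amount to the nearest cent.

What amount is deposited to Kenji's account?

$1448.80

Regular pay: 39 × $56.79 = $2214.81
Overtime pay: 8 × $56.79 × 2 = $908.64
Gross pay = $2214.81 + $908.64 = $3123.45
Traditional 401(k): $3123.45 × 0.06 = $187.41
Transit benefit: $181.27
Pre-tax total = $187.41 + $181.27 = $368.68
Taxable wages = $3123.45 − $368.68 = $2754.77
Municipal income tax: $2754.77 × 0.0144 = $39.67
State tax withheld: $2754.77 × 0.09 = $247.93
Federal income tax: $2754.77 × 0.11 = $303.02
Medicare: $3123.45 × 0.025 = $78.09
PFL insurance: $3123.45 × 0.0124 = $38.73
Social Security tax: $3123.45 × 0.07 = $218.64
Legal plan premium: $309.61
Vision insurance premium: $70.28
Total deductions = $187.41 + $181.27 + $39.67 + $247.93 + $303.02 + $78.09 + $38.73 + $218.64 + $309.61 + $70.28 = $1674.65
Net pay = $3123.45 − $1674.65 = $1448.80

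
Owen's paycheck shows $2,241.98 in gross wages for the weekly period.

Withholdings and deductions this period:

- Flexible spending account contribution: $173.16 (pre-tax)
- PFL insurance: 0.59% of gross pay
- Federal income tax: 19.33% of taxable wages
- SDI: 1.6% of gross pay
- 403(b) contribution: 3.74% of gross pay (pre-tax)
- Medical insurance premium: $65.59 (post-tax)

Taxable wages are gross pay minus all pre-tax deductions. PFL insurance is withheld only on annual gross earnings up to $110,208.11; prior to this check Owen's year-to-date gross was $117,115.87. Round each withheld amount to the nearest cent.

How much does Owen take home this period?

Flexible spending account contribution: $173.16
403(b) contribution: $2,241.98 × 0.0374 = $83.85
Pre-tax total = $173.16 + $83.85 = $257.01
Taxable wages = $2,241.98 − $257.01 = $1,984.97
Federal income tax: $1,984.97 × 0.1933 = $383.69
PFL insurance: annual cap $110,208.11 already reached (YTD $117,115.87), so $0.00
SDI: $2,241.98 × 0.016 = $35.87
Medical insurance premium: $65.59
Total deductions = $173.16 + $83.85 + $383.69 + $0.00 + $35.87 + $65.59 = $742.16
Net pay = $2,241.98 − $742.16 = $1,499.82

$1,499.82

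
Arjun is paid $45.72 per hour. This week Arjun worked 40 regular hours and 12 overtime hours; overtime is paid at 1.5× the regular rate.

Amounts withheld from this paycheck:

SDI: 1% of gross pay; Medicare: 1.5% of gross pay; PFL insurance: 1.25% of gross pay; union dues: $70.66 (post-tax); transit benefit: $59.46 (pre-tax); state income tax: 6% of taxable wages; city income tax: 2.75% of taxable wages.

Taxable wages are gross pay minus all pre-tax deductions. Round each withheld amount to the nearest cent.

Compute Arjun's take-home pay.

$2,195.36

Regular pay: 40 × $45.72 = $1,828.80
Overtime pay: 12 × $45.72 × 1.5 = $822.96
Gross pay = $1,828.80 + $822.96 = $2,651.76
Transit benefit: $59.46
Taxable wages = $2,651.76 − $59.46 = $2,592.30
State income tax: $2,592.30 × 0.06 = $155.54
City income tax: $2,592.30 × 0.0275 = $71.29
SDI: $2,651.76 × 0.01 = $26.52
Medicare: $2,651.76 × 0.015 = $39.78
PFL insurance: $2,651.76 × 0.0125 = $33.15
Union dues: $70.66
Total deductions = $59.46 + $155.54 + $71.29 + $26.52 + $39.78 + $33.15 + $70.66 = $456.40
Net pay = $2,651.76 − $456.40 = $2,195.36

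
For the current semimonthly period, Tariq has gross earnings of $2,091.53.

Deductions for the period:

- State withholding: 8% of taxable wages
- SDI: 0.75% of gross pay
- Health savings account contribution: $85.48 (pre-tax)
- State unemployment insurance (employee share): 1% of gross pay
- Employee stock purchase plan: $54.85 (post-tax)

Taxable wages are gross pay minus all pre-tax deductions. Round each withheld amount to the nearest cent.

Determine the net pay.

$1,754.11

Health savings account contribution: $85.48
Taxable wages = $2,091.53 − $85.48 = $2,006.05
State withholding: $2,006.05 × 0.08 = $160.48
SDI: $2,091.53 × 0.0075 = $15.69
State unemployment insurance (employee share): $2,091.53 × 0.01 = $20.92
Employee stock purchase plan: $54.85
Total deductions = $85.48 + $160.48 + $15.69 + $20.92 + $54.85 = $337.42
Net pay = $2,091.53 − $337.42 = $1,754.11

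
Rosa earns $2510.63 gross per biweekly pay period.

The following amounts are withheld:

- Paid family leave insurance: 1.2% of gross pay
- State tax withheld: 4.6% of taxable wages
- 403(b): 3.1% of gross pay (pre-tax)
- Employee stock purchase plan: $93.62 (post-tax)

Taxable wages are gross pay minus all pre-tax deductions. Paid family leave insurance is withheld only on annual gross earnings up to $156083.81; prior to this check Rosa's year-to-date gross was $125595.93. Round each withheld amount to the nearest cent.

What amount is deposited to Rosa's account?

$2197.14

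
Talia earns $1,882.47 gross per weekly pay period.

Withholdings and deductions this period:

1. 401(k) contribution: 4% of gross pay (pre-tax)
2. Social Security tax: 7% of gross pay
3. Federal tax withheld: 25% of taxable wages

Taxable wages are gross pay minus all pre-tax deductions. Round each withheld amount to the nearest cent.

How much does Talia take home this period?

$1,223.61

401(k) contribution: $1,882.47 × 0.04 = $75.30
Taxable wages = $1,882.47 − $75.30 = $1,807.17
Federal tax withheld: $1,807.17 × 0.25 = $451.79
Social Security tax: $1,882.47 × 0.07 = $131.77
Total deductions = $75.30 + $451.79 + $131.77 = $658.86
Net pay = $1,882.47 − $658.86 = $1,223.61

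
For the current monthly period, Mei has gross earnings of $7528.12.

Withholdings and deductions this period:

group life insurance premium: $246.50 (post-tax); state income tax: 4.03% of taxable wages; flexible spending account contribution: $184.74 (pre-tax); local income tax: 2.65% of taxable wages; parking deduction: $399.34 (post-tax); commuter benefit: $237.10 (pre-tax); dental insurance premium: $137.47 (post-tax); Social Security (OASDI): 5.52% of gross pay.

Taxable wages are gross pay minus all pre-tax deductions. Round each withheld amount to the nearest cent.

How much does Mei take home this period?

$5432.72

Flexible spending account contribution: $184.74
Commuter benefit: $237.10
Pre-tax total = $184.74 + $237.10 = $421.84
Taxable wages = $7528.12 − $421.84 = $7106.28
State income tax: $7106.28 × 0.0403 = $286.38
Local income tax: $7106.28 × 0.0265 = $188.32
Social Security (OASDI): $7528.12 × 0.0552 = $415.55
Parking deduction: $399.34
Dental insurance premium: $137.47
Group life insurance premium: $246.50
Total deductions = $184.74 + $237.10 + $286.38 + $188.32 + $415.55 + $399.34 + $137.47 + $246.50 = $2095.40
Net pay = $7528.12 − $2095.40 = $5432.72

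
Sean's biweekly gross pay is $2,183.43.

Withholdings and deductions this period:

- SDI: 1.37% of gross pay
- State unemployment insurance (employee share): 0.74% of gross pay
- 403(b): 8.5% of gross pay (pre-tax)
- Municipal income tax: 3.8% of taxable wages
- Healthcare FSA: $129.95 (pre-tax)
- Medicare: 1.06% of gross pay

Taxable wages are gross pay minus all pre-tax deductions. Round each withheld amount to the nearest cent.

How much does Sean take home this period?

$1,727.70

Healthcare FSA: $129.95
403(b): $2,183.43 × 0.085 = $185.59
Pre-tax total = $129.95 + $185.59 = $315.54
Taxable wages = $2,183.43 − $315.54 = $1,867.89
Municipal income tax: $1,867.89 × 0.038 = $70.98
State unemployment insurance (employee share): $2,183.43 × 0.0074 = $16.16
Medicare: $2,183.43 × 0.0106 = $23.14
SDI: $2,183.43 × 0.0137 = $29.91
Total deductions = $129.95 + $185.59 + $70.98 + $16.16 + $23.14 + $29.91 = $455.73
Net pay = $2,183.43 − $455.73 = $1,727.70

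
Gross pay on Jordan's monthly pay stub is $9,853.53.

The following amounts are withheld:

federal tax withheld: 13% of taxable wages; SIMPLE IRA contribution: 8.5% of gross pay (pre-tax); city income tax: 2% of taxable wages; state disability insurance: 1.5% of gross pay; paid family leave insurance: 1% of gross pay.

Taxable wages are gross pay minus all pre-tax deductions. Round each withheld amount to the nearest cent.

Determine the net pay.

SIMPLE IRA contribution: $9,853.53 × 0.085 = $837.55
Taxable wages = $9,853.53 − $837.55 = $9,015.98
Federal tax withheld: $9,015.98 × 0.13 = $1,172.08
City income tax: $9,015.98 × 0.02 = $180.32
Paid family leave insurance: $9,853.53 × 0.01 = $98.54
State disability insurance: $9,853.53 × 0.015 = $147.80
Total deductions = $837.55 + $1,172.08 + $180.32 + $98.54 + $147.80 = $2,436.29
Net pay = $9,853.53 − $2,436.29 = $7,417.24

$7,417.24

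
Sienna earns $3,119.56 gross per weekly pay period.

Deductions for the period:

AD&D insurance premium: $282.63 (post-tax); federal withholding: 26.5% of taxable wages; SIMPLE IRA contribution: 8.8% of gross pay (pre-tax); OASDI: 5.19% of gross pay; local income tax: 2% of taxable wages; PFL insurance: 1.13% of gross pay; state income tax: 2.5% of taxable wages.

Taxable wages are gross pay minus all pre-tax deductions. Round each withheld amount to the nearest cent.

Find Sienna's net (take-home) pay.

$1,483.28

SIMPLE IRA contribution: $3,119.56 × 0.088 = $274.52
Taxable wages = $3,119.56 − $274.52 = $2,845.04
State income tax: $2,845.04 × 0.025 = $71.13
Local income tax: $2,845.04 × 0.02 = $56.90
Federal withholding: $2,845.04 × 0.265 = $753.94
PFL insurance: $3,119.56 × 0.0113 = $35.25
OASDI: $3,119.56 × 0.0519 = $161.91
AD&D insurance premium: $282.63
Total deductions = $274.52 + $71.13 + $56.90 + $753.94 + $35.25 + $161.91 + $282.63 = $1,636.28
Net pay = $3,119.56 − $1,636.28 = $1,483.28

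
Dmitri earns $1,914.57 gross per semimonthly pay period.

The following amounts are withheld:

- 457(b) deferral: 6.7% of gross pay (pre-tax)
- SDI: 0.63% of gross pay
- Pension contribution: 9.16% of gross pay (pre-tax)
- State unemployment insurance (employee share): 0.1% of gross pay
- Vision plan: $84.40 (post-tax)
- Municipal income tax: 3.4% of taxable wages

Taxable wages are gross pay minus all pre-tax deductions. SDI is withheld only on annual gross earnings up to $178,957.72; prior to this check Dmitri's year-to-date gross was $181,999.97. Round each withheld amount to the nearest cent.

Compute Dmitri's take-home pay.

$1,469.84

457(b) deferral: $1,914.57 × 0.067 = $128.28
Pension contribution: $1,914.57 × 0.0916 = $175.37
Pre-tax total = $128.28 + $175.37 = $303.65
Taxable wages = $1,914.57 − $303.65 = $1,610.92
Municipal income tax: $1,610.92 × 0.034 = $54.77
SDI: annual cap $178,957.72 already reached (YTD $181,999.97), so $0.00
State unemployment insurance (employee share): $1,914.57 × 0.001 = $1.91
Vision plan: $84.40
Total deductions = $128.28 + $175.37 + $54.77 + $0.00 + $1.91 + $84.40 = $444.73
Net pay = $1,914.57 − $444.73 = $1,469.84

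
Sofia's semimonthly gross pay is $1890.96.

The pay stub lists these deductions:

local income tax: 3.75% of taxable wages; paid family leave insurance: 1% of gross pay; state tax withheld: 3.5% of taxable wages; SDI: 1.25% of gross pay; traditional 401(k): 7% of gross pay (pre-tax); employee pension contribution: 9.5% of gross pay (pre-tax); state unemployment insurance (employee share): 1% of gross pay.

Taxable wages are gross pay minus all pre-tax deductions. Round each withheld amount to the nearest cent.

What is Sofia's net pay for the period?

Traditional 401(k): $1890.96 × 0.07 = $132.37
Employee pension contribution: $1890.96 × 0.095 = $179.64
Pre-tax total = $132.37 + $179.64 = $312.01
Taxable wages = $1890.96 − $312.01 = $1578.95
State tax withheld: $1578.95 × 0.035 = $55.26
Local income tax: $1578.95 × 0.0375 = $59.21
State unemployment insurance (employee share): $1890.96 × 0.01 = $18.91
SDI: $1890.96 × 0.0125 = $23.64
Paid family leave insurance: $1890.96 × 0.01 = $18.91
Total deductions = $132.37 + $179.64 + $55.26 + $59.21 + $18.91 + $23.64 + $18.91 = $487.94
Net pay = $1890.96 − $487.94 = $1403.02

$1403.02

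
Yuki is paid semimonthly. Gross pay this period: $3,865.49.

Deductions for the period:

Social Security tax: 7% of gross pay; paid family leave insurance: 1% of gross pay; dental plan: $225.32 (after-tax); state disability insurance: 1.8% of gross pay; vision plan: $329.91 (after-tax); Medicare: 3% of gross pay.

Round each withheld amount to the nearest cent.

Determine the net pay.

$2,815.49

Medicare: $3,865.49 × 0.03 = $115.96
Social Security tax: $3,865.49 × 0.07 = $270.58
Paid family leave insurance: $3,865.49 × 0.01 = $38.65
State disability insurance: $3,865.49 × 0.018 = $69.58
Vision plan: $329.91
Dental plan: $225.32
Total deductions = $115.96 + $270.58 + $38.65 + $69.58 + $329.91 + $225.32 = $1,050.00
Net pay = $3,865.49 − $1,050.00 = $2,815.49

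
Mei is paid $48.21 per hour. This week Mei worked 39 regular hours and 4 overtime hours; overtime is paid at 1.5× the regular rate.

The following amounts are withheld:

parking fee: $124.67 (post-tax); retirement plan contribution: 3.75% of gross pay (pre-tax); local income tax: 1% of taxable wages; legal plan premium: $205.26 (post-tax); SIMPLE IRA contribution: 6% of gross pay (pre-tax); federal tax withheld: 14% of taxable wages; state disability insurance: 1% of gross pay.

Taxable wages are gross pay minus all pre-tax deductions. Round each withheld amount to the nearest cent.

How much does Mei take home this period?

Regular pay: 39 × $48.21 = $1,880.19
Overtime pay: 4 × $48.21 × 1.5 = $289.26
Gross pay = $1,880.19 + $289.26 = $2,169.45
Retirement plan contribution: $2,169.45 × 0.0375 = $81.35
SIMPLE IRA contribution: $2,169.45 × 0.06 = $130.17
Pre-tax total = $81.35 + $130.17 = $211.52
Taxable wages = $2,169.45 − $211.52 = $1,957.93
Local income tax: $1,957.93 × 0.01 = $19.58
Federal tax withheld: $1,957.93 × 0.14 = $274.11
State disability insurance: $2,169.45 × 0.01 = $21.69
Legal plan premium: $205.26
Parking fee: $124.67
Total deductions = $81.35 + $130.17 + $19.58 + $274.11 + $21.69 + $205.26 + $124.67 = $856.83
Net pay = $2,169.45 − $856.83 = $1,312.62

$1,312.62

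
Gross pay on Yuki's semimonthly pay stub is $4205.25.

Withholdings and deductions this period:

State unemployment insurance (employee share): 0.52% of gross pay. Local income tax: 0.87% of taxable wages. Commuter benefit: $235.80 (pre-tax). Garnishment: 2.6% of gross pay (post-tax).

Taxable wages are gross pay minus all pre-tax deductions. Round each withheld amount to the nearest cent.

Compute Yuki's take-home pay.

Commuter benefit: $235.80
Taxable wages = $4205.25 − $235.80 = $3969.45
Local income tax: $3969.45 × 0.0087 = $34.53
State unemployment insurance (employee share): $4205.25 × 0.0052 = $21.87
Garnishment: $4205.25 × 0.026 = $109.34
Total deductions = $235.80 + $34.53 + $21.87 + $109.34 = $401.54
Net pay = $4205.25 − $401.54 = $3803.71

$3803.71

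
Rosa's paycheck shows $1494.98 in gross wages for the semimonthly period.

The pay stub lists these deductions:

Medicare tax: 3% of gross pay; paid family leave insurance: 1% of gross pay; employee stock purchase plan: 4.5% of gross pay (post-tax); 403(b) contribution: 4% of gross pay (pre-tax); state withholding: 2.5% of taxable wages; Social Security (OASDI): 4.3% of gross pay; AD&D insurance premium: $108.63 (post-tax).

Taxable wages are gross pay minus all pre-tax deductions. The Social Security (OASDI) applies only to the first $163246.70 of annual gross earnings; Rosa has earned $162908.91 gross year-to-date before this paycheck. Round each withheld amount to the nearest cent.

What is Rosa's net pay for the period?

$1149.08

403(b) contribution: $1494.98 × 0.04 = $59.80
Taxable wages = $1494.98 − $59.80 = $1435.18
State withholding: $1435.18 × 0.025 = $35.88
Paid family leave insurance: $1494.98 × 0.01 = $14.95
Social Security (OASDI): only $163246.70 − $162908.91 = $337.79 of this check is subject → $337.79 × 0.043 = $14.52
Medicare tax: $1494.98 × 0.03 = $44.85
AD&D insurance premium: $108.63
Employee stock purchase plan: $1494.98 × 0.045 = $67.27
Total deductions = $59.80 + $35.88 + $14.95 + $14.52 + $44.85 + $108.63 + $67.27 = $345.90
Net pay = $1494.98 − $345.90 = $1149.08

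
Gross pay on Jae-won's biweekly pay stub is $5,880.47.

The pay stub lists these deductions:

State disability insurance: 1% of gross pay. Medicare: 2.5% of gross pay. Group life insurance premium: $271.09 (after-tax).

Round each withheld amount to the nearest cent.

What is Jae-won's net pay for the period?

$5,403.57

Medicare: $5,880.47 × 0.025 = $147.01
State disability insurance: $5,880.47 × 0.01 = $58.80
Group life insurance premium: $271.09
Total deductions = $147.01 + $58.80 + $271.09 = $476.90
Net pay = $5,880.47 − $476.90 = $5,403.57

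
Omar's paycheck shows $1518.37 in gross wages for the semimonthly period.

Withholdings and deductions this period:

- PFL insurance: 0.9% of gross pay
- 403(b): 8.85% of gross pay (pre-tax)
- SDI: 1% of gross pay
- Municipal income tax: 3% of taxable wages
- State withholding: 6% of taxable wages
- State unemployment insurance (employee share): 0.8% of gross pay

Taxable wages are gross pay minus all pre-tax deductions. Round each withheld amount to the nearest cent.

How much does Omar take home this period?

403(b): $1518.37 × 0.0885 = $134.38
Taxable wages = $1518.37 − $134.38 = $1383.99
State withholding: $1383.99 × 0.06 = $83.04
Municipal income tax: $1383.99 × 0.03 = $41.52
PFL insurance: $1518.37 × 0.009 = $13.67
SDI: $1518.37 × 0.01 = $15.18
State unemployment insurance (employee share): $1518.37 × 0.008 = $12.15
Total deductions = $134.38 + $83.04 + $41.52 + $13.67 + $15.18 + $12.15 = $299.94
Net pay = $1518.37 − $299.94 = $1218.43

$1218.43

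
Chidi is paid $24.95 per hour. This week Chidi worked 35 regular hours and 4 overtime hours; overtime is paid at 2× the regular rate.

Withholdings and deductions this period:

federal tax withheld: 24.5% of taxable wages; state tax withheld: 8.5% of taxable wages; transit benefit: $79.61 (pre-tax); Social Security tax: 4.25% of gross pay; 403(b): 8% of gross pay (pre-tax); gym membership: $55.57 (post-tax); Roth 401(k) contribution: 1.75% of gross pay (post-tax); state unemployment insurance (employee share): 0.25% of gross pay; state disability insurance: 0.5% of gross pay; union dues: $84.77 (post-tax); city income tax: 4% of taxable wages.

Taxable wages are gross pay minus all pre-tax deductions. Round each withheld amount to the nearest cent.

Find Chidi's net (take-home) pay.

Regular pay: 35 × $24.95 = $873.25
Overtime pay: 4 × $24.95 × 2 = $199.60
Gross pay = $873.25 + $199.60 = $1,072.85
403(b): $1,072.85 × 0.08 = $85.83
Transit benefit: $79.61
Pre-tax total = $85.83 + $79.61 = $165.44
Taxable wages = $1,072.85 − $165.44 = $907.41
State tax withheld: $907.41 × 0.085 = $77.13
Federal tax withheld: $907.41 × 0.245 = $222.32
City income tax: $907.41 × 0.04 = $36.30
State disability insurance: $1,072.85 × 0.005 = $5.36
Social Security tax: $1,072.85 × 0.0425 = $45.60
State unemployment insurance (employee share): $1,072.85 × 0.0025 = $2.68
Roth 401(k) contribution: $1,072.85 × 0.0175 = $18.77
Union dues: $84.77
Gym membership: $55.57
Total deductions = $85.83 + $79.61 + $77.13 + $222.32 + $36.30 + $5.36 + $45.60 + $2.68 + $18.77 + $84.77 + $55.57 = $713.94
Net pay = $1,072.85 − $713.94 = $358.91

$358.91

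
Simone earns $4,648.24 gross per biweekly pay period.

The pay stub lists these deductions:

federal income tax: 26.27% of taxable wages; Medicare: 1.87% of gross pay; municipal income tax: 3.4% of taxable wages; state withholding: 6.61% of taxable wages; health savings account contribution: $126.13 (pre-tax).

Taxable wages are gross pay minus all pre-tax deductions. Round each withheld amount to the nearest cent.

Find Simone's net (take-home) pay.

Health savings account contribution: $126.13
Taxable wages = $4,648.24 − $126.13 = $4,522.11
Municipal income tax: $4,522.11 × 0.034 = $153.75
State withholding: $4,522.11 × 0.0661 = $298.91
Federal income tax: $4,522.11 × 0.2627 = $1,187.96
Medicare: $4,648.24 × 0.0187 = $86.92
Total deductions = $126.13 + $153.75 + $298.91 + $1,187.96 + $86.92 = $1,853.67
Net pay = $4,648.24 − $1,853.67 = $2,794.57

$2,794.57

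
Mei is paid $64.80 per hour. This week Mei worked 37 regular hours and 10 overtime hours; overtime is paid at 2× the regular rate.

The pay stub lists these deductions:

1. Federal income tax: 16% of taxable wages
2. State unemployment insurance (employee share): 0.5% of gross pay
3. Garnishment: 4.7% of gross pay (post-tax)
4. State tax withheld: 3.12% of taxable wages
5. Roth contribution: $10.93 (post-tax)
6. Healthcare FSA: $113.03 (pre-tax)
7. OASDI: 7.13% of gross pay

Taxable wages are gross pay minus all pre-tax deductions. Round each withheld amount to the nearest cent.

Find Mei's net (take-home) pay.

Regular pay: 37 × $64.80 = $2,397.60
Overtime pay: 10 × $64.80 × 2 = $1,296.00
Gross pay = $2,397.60 + $1,296.00 = $3,693.60
Healthcare FSA: $113.03
Taxable wages = $3,693.60 − $113.03 = $3,580.57
Federal income tax: $3,580.57 × 0.16 = $572.89
State tax withheld: $3,580.57 × 0.0312 = $111.71
OASDI: $3,693.60 × 0.0713 = $263.35
State unemployment insurance (employee share): $3,693.60 × 0.005 = $18.47
Roth contribution: $10.93
Garnishment: $3,693.60 × 0.047 = $173.60
Total deductions = $113.03 + $572.89 + $111.71 + $263.35 + $18.47 + $10.93 + $173.60 = $1,263.98
Net pay = $3,693.60 − $1,263.98 = $2,429.62

$2,429.62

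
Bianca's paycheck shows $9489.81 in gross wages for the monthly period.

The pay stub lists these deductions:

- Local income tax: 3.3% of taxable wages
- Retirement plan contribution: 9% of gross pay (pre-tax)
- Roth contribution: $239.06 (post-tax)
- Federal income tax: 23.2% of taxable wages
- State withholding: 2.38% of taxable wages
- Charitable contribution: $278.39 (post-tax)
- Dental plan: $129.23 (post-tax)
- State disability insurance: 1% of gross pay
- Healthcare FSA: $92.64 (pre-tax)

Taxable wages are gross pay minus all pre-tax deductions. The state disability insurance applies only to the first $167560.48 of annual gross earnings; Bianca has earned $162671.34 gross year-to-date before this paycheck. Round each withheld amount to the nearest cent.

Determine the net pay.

Retirement plan contribution: $9489.81 × 0.09 = $854.08
Healthcare FSA: $92.64
Pre-tax total = $854.08 + $92.64 = $946.72
Taxable wages = $9489.81 − $946.72 = $8543.09
Local income tax: $8543.09 × 0.033 = $281.92
Federal income tax: $8543.09 × 0.232 = $1982.00
State withholding: $8543.09 × 0.0238 = $203.33
State disability insurance: only $167560.48 − $162671.34 = $4889.14 of this check is subject → $4889.14 × 0.01 = $48.89
Dental plan: $129.23
Roth contribution: $239.06
Charitable contribution: $278.39
Total deductions = $854.08 + $92.64 + $281.92 + $1982.00 + $203.33 + $48.89 + $129.23 + $239.06 + $278.39 = $4109.54
Net pay = $9489.81 − $4109.54 = $5380.27

$5380.27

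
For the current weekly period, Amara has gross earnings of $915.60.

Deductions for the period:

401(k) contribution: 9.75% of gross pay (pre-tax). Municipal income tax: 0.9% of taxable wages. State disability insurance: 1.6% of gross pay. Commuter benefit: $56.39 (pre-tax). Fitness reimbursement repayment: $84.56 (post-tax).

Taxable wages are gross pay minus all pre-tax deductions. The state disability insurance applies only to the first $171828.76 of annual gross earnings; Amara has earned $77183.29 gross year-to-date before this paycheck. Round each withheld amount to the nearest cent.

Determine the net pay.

Commuter benefit: $56.39
401(k) contribution: $915.60 × 0.0975 = $89.27
Pre-tax total = $56.39 + $89.27 = $145.66
Taxable wages = $915.60 − $145.66 = $769.94
Municipal income tax: $769.94 × 0.009 = $6.93
State disability insurance: cap not yet reached, full $915.60 is subject → $915.60 × 0.016 = $14.65
Fitness reimbursement repayment: $84.56
Total deductions = $56.39 + $89.27 + $6.93 + $14.65 + $84.56 = $251.80
Net pay = $915.60 − $251.80 = $663.80

$663.80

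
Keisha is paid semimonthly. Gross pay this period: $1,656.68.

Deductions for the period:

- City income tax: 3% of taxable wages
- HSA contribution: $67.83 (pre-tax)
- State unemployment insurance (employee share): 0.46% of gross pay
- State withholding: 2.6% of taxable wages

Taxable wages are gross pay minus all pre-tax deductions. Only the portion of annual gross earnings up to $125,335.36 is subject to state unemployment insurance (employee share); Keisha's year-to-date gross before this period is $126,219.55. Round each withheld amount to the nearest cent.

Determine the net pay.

$1,499.87

HSA contribution: $67.83
Taxable wages = $1,656.68 − $67.83 = $1,588.85
City income tax: $1,588.85 × 0.03 = $47.67
State withholding: $1,588.85 × 0.026 = $41.31
State unemployment insurance (employee share): annual cap $125,335.36 already reached (YTD $126,219.55), so $0.00
Total deductions = $67.83 + $47.67 + $41.31 + $0.00 = $156.81
Net pay = $1,656.68 − $156.81 = $1,499.87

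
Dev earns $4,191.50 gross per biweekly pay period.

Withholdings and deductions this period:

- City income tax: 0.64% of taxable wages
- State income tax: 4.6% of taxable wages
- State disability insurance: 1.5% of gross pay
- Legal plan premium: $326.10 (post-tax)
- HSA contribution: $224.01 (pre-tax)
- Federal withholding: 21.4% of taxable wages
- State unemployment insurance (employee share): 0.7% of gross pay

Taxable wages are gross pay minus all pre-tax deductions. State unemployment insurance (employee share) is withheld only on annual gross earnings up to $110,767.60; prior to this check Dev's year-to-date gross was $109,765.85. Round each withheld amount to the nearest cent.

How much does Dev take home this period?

$2,514.58

HSA contribution: $224.01
Taxable wages = $4,191.50 − $224.01 = $3,967.49
City income tax: $3,967.49 × 0.0064 = $25.39
State income tax: $3,967.49 × 0.046 = $182.50
Federal withholding: $3,967.49 × 0.214 = $849.04
State unemployment insurance (employee share): only $110,767.60 − $109,765.85 = $1,001.75 of this check is subject → $1,001.75 × 0.007 = $7.01
State disability insurance: $4,191.50 × 0.015 = $62.87
Legal plan premium: $326.10
Total deductions = $224.01 + $25.39 + $182.50 + $849.04 + $7.01 + $62.87 + $326.10 = $1,676.92
Net pay = $4,191.50 − $1,676.92 = $2,514.58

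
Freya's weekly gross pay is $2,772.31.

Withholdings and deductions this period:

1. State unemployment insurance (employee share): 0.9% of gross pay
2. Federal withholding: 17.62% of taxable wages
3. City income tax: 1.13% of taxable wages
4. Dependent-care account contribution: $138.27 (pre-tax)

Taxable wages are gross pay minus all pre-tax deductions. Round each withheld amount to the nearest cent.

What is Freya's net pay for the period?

$2,115.21

Dependent-care account contribution: $138.27
Taxable wages = $2,772.31 − $138.27 = $2,634.04
Federal withholding: $2,634.04 × 0.1762 = $464.12
City income tax: $2,634.04 × 0.0113 = $29.76
State unemployment insurance (employee share): $2,772.31 × 0.009 = $24.95
Total deductions = $138.27 + $464.12 + $29.76 + $24.95 = $657.10
Net pay = $2,772.31 − $657.10 = $2,115.21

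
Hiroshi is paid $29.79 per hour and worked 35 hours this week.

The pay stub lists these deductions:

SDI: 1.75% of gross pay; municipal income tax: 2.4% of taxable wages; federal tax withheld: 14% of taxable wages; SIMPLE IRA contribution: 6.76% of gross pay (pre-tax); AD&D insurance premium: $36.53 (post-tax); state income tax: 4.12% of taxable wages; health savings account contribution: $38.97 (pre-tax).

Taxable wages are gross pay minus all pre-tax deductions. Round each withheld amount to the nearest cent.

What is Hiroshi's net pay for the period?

Gross pay: 35 × $29.79 = $1,042.65
SIMPLE IRA contribution: $1,042.65 × 0.0676 = $70.48
Health savings account contribution: $38.97
Pre-tax total = $70.48 + $38.97 = $109.45
Taxable wages = $1,042.65 − $109.45 = $933.20
State income tax: $933.20 × 0.0412 = $38.45
Federal tax withheld: $933.20 × 0.14 = $130.65
Municipal income tax: $933.20 × 0.024 = $22.40
SDI: $1,042.65 × 0.0175 = $18.25
AD&D insurance premium: $36.53
Total deductions = $70.48 + $38.97 + $38.45 + $130.65 + $22.40 + $18.25 + $36.53 = $355.73
Net pay = $1,042.65 − $355.73 = $686.92

$686.92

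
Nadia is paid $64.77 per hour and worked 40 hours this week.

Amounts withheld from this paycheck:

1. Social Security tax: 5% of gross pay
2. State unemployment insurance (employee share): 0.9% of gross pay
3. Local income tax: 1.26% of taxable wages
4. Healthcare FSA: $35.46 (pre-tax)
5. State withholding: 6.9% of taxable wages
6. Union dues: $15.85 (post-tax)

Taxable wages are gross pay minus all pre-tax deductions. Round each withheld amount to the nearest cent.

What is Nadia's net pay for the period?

$2,178.11

Gross pay: 40 × $64.77 = $2,590.80
Healthcare FSA: $35.46
Taxable wages = $2,590.80 − $35.46 = $2,555.34
State withholding: $2,555.34 × 0.069 = $176.32
Local income tax: $2,555.34 × 0.0126 = $32.20
Social Security tax: $2,590.80 × 0.05 = $129.54
State unemployment insurance (employee share): $2,590.80 × 0.009 = $23.32
Union dues: $15.85
Total deductions = $35.46 + $176.32 + $32.20 + $129.54 + $23.32 + $15.85 = $412.69
Net pay = $2,590.80 − $412.69 = $2,178.11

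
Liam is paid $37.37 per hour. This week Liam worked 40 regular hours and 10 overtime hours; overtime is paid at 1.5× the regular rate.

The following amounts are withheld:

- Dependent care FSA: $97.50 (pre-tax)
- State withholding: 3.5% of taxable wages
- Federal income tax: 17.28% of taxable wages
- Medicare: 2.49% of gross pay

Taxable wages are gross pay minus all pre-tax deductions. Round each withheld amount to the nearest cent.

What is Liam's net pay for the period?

$1,499.83

Regular pay: 40 × $37.37 = $1,494.80
Overtime pay: 10 × $37.37 × 1.5 = $560.55
Gross pay = $1,494.80 + $560.55 = $2,055.35
Dependent care FSA: $97.50
Taxable wages = $2,055.35 − $97.50 = $1,957.85
Federal income tax: $1,957.85 × 0.1728 = $338.32
State withholding: $1,957.85 × 0.035 = $68.52
Medicare: $2,055.35 × 0.0249 = $51.18
Total deductions = $97.50 + $338.32 + $68.52 + $51.18 = $555.52
Net pay = $2,055.35 − $555.52 = $1,499.83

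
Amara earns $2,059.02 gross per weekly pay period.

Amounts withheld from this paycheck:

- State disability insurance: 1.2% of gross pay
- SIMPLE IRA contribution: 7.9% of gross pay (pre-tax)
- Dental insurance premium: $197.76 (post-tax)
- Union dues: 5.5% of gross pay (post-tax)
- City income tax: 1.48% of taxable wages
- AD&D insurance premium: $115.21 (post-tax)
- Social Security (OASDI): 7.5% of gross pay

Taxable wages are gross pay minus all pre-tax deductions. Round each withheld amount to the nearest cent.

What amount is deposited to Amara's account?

SIMPLE IRA contribution: $2,059.02 × 0.079 = $162.66
Taxable wages = $2,059.02 − $162.66 = $1,896.36
City income tax: $1,896.36 × 0.0148 = $28.07
State disability insurance: $2,059.02 × 0.012 = $24.71
Social Security (OASDI): $2,059.02 × 0.075 = $154.43
Dental insurance premium: $197.76
Union dues: $2,059.02 × 0.055 = $113.25
AD&D insurance premium: $115.21
Total deductions = $162.66 + $28.07 + $24.71 + $154.43 + $197.76 + $113.25 + $115.21 = $796.09
Net pay = $2,059.02 − $796.09 = $1,262.93

$1,262.93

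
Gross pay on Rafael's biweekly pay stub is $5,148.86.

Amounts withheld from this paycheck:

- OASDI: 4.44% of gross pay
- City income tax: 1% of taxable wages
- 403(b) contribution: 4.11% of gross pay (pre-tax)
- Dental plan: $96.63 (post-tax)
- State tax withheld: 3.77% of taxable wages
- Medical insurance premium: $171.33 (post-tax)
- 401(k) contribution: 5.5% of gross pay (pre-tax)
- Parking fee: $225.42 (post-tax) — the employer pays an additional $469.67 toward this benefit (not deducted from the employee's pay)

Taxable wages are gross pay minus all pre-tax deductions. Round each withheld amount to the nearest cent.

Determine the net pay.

403(b) contribution: $5,148.86 × 0.0411 = $211.62
401(k) contribution: $5,148.86 × 0.055 = $283.19
Pre-tax total = $211.62 + $283.19 = $494.81
Taxable wages = $5,148.86 − $494.81 = $4,654.05
City income tax: $4,654.05 × 0.01 = $46.54
State tax withheld: $4,654.05 × 0.0377 = $175.46
OASDI: $5,148.86 × 0.0444 = $228.61
Dental plan: $96.63
Parking fee: $225.42
Medical insurance premium: $171.33
(Employer's $469.67 toward parking fee is not withheld from the employee.)
Total deductions = $211.62 + $283.19 + $46.54 + $175.46 + $228.61 + $96.63 + $225.42 + $171.33 = $1,438.80
Net pay = $5,148.86 − $1,438.80 = $3,710.06

$3,710.06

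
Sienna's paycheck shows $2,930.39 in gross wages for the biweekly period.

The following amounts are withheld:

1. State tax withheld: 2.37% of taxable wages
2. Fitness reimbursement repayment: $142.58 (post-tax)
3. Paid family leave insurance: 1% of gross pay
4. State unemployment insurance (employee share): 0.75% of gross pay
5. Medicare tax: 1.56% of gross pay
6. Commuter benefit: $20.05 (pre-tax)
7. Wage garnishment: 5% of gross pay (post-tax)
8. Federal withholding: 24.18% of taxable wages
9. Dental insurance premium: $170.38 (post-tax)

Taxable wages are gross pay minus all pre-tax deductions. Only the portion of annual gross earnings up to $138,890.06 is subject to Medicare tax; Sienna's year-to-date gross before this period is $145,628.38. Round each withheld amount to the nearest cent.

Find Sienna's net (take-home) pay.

$1,626.88

Commuter benefit: $20.05
Taxable wages = $2,930.39 − $20.05 = $2,910.34
Federal withholding: $2,910.34 × 0.2418 = $703.72
State tax withheld: $2,910.34 × 0.0237 = $68.98
Medicare tax: annual cap $138,890.06 already reached (YTD $145,628.38), so $0.00
Paid family leave insurance: $2,930.39 × 0.01 = $29.30
State unemployment insurance (employee share): $2,930.39 × 0.0075 = $21.98
Dental insurance premium: $170.38
Wage garnishment: $2,930.39 × 0.05 = $146.52
Fitness reimbursement repayment: $142.58
Total deductions = $20.05 + $703.72 + $68.98 + $0.00 + $29.30 + $21.98 + $170.38 + $146.52 + $142.58 = $1,303.51
Net pay = $2,930.39 − $1,303.51 = $1,626.88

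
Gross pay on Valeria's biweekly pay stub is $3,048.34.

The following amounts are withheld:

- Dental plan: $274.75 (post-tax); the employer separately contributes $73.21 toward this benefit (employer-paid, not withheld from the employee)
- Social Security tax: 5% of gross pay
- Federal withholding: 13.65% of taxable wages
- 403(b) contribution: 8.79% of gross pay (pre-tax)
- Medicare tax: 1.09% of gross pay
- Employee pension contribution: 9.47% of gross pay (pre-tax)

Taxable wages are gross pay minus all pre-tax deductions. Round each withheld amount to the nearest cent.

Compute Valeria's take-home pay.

Employee pension contribution: $3,048.34 × 0.0947 = $288.68
403(b) contribution: $3,048.34 × 0.0879 = $267.95
Pre-tax total = $288.68 + $267.95 = $556.63
Taxable wages = $3,048.34 − $556.63 = $2,491.71
Federal withholding: $2,491.71 × 0.1365 = $340.12
Social Security tax: $3,048.34 × 0.05 = $152.42
Medicare tax: $3,048.34 × 0.0109 = $33.23
Dental plan: $274.75
(Employer's $73.21 toward dental plan is not withheld from the employee.)
Total deductions = $288.68 + $267.95 + $340.12 + $152.42 + $33.23 + $274.75 = $1,357.15
Net pay = $3,048.34 − $1,357.15 = $1,691.19

$1,691.19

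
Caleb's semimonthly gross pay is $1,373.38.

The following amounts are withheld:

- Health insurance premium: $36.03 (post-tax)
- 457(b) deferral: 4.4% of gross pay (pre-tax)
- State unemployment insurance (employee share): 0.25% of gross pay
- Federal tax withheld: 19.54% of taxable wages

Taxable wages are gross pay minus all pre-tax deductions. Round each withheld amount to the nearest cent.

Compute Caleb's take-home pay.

457(b) deferral: $1,373.38 × 0.044 = $60.43
Taxable wages = $1,373.38 − $60.43 = $1,312.95
Federal tax withheld: $1,312.95 × 0.1954 = $256.55
State unemployment insurance (employee share): $1,373.38 × 0.0025 = $3.43
Health insurance premium: $36.03
Total deductions = $60.43 + $256.55 + $3.43 + $36.03 = $356.44
Net pay = $1,373.38 − $356.44 = $1,016.94

$1,016.94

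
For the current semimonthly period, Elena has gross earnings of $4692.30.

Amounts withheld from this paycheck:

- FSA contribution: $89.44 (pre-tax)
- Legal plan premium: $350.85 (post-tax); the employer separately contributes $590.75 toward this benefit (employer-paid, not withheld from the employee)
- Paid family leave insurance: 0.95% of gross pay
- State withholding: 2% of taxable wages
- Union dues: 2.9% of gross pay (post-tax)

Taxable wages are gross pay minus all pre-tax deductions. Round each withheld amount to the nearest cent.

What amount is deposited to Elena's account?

FSA contribution: $89.44
Taxable wages = $4692.30 − $89.44 = $4602.86
State withholding: $4602.86 × 0.02 = $92.06
Paid family leave insurance: $4692.30 × 0.0095 = $44.58
Legal plan premium: $350.85
Union dues: $4692.30 × 0.029 = $136.08
(Employer's $590.75 toward legal plan premium is not withheld from the employee.)
Total deductions = $89.44 + $92.06 + $44.58 + $350.85 + $136.08 = $713.01
Net pay = $4692.30 − $713.01 = $3979.29

$3979.29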